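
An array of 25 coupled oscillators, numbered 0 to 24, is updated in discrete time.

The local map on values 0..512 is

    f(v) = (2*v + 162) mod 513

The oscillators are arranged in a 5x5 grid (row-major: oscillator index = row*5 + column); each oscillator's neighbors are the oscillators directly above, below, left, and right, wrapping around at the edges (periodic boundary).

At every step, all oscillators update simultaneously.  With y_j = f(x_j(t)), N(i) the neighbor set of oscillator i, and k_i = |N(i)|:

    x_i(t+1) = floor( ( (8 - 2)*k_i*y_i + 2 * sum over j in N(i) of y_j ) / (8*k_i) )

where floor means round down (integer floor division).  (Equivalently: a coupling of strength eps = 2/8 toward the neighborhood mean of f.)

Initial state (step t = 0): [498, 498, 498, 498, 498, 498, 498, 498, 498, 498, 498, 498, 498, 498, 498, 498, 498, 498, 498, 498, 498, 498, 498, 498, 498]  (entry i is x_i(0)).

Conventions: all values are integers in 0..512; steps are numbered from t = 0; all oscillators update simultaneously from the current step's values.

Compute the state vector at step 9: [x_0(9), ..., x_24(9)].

Simulating step by step:
t=0: [498, 498, 498, 498, 498, 498, 498, 498, 498, 498, 498, 498, 498, 498, 498, 498, 498, 498, 498, 498, 498, 498, 498, 498, 498]
t=1: [132, 132, 132, 132, 132, 132, 132, 132, 132, 132, 132, 132, 132, 132, 132, 132, 132, 132, 132, 132, 132, 132, 132, 132, 132]
t=2: [426, 426, 426, 426, 426, 426, 426, 426, 426, 426, 426, 426, 426, 426, 426, 426, 426, 426, 426, 426, 426, 426, 426, 426, 426]
t=3: [501, 501, 501, 501, 501, 501, 501, 501, 501, 501, 501, 501, 501, 501, 501, 501, 501, 501, 501, 501, 501, 501, 501, 501, 501]
t=4: [138, 138, 138, 138, 138, 138, 138, 138, 138, 138, 138, 138, 138, 138, 138, 138, 138, 138, 138, 138, 138, 138, 138, 138, 138]
t=5: [438, 438, 438, 438, 438, 438, 438, 438, 438, 438, 438, 438, 438, 438, 438, 438, 438, 438, 438, 438, 438, 438, 438, 438, 438]
t=6: [12, 12, 12, 12, 12, 12, 12, 12, 12, 12, 12, 12, 12, 12, 12, 12, 12, 12, 12, 12, 12, 12, 12, 12, 12]
t=7: [186, 186, 186, 186, 186, 186, 186, 186, 186, 186, 186, 186, 186, 186, 186, 186, 186, 186, 186, 186, 186, 186, 186, 186, 186]
t=8: [21, 21, 21, 21, 21, 21, 21, 21, 21, 21, 21, 21, 21, 21, 21, 21, 21, 21, 21, 21, 21, 21, 21, 21, 21]
t=9: [204, 204, 204, 204, 204, 204, 204, 204, 204, 204, 204, 204, 204, 204, 204, 204, 204, 204, 204, 204, 204, 204, 204, 204, 204]

Answer: [204, 204, 204, 204, 204, 204, 204, 204, 204, 204, 204, 204, 204, 204, 204, 204, 204, 204, 204, 204, 204, 204, 204, 204, 204]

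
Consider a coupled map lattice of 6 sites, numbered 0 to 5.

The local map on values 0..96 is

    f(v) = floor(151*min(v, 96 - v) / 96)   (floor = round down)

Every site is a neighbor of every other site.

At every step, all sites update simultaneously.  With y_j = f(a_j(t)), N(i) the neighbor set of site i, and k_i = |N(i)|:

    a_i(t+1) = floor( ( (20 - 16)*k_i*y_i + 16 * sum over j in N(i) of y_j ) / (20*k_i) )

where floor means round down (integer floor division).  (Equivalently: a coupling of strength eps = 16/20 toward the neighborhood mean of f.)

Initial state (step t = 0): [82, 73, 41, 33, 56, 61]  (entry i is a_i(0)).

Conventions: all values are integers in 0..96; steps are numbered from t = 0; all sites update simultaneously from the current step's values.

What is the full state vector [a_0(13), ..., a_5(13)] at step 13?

Answer: [70, 70, 70, 70, 70, 70]

Derivation:
t=0: [82, 73, 41, 33, 56, 61]
t=1: [47, 47, 48, 48, 48, 48]
t=2: [74, 74, 74, 74, 74, 74]
t=3: [34, 34, 34, 34, 34, 34]
t=4: [53, 53, 53, 53, 53, 53]
t=5: [67, 67, 67, 67, 67, 67]
t=6: [45, 45, 45, 45, 45, 45]
t=7: [70, 70, 70, 70, 70, 70]
t=8: [40, 40, 40, 40, 40, 40]
t=9: [62, 62, 62, 62, 62, 62]
t=10: [53, 53, 53, 53, 53, 53]
t=11: [67, 67, 67, 67, 67, 67]
t=12: [45, 45, 45, 45, 45, 45]
t=13: [70, 70, 70, 70, 70, 70]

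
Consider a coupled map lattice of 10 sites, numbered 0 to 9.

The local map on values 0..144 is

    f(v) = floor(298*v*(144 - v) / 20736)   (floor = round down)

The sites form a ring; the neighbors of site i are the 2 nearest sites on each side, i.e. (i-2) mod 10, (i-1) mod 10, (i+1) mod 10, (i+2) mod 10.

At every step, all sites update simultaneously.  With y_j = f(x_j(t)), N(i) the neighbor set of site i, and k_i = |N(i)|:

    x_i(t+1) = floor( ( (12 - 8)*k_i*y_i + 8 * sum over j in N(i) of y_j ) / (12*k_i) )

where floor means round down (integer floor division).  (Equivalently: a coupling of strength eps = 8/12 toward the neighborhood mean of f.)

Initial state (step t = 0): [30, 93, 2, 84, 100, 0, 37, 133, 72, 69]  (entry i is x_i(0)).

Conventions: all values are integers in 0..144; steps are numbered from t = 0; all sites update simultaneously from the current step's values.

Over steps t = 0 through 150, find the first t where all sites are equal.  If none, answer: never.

Answer: 4
Key observation: Synchronization is absorbing here: once all sites are equal they stay equal, and step 4 is the first all-equal step.

Derivation:
t=0: [30, 93, 2, 84, 100, 0, 37, 133, 72, 69]  (not all equal)
t=1: [53, 55, 43, 46, 43, 35, 45, 41, 58, 60]  (not all equal)
t=2: [68, 67, 64, 62, 61, 59, 62, 63, 67, 69]  (not all equal)
t=3: [73, 73, 73, 72, 72, 72, 72, 73, 73, 73]  (not all equal)
t=4: [74, 74, 74, 74, 74, 74, 74, 74, 74, 74]  (all equal)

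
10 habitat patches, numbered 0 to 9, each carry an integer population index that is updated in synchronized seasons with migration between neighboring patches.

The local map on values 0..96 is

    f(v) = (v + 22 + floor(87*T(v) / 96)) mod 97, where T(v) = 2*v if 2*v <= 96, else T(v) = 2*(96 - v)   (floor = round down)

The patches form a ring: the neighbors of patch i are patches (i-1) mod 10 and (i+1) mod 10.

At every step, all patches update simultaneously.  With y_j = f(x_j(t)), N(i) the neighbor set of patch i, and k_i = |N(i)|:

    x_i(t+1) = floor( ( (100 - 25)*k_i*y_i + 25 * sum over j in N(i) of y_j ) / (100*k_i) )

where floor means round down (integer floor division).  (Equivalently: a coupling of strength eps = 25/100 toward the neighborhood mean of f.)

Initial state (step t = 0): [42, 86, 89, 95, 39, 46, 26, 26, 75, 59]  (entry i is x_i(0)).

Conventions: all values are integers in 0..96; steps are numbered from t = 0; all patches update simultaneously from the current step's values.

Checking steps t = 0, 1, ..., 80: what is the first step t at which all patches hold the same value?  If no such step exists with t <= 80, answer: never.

Answer: never
Key observation: The state at step 17 reappears at step 19 — the system is in a cycle of period 2 from step 17 on.  No step 0..19 is synchronized, and the cycle repeats forever, so no step up to 80 (or ever) has all patches equal.

Derivation:
t=0: [42, 86, 89, 95, 39, 46, 26, 26, 75, 59]  (not all equal)
t=1: [42, 30, 25, 23, 34, 56, 89, 87, 46, 48]  (not all equal)
t=2: [40, 23, 80, 78, 32, 45, 29, 31, 51, 57]  (not all equal)
t=3: [45, 73, 40, 32, 22, 40, 12, 16, 50, 50]  (not all equal)
t=4: [50, 40, 34, 26, 68, 45, 54, 64, 59, 57]  (not all equal)
t=5: [54, 37, 31, 79, 50, 50, 53, 48, 50, 52]  (not all equal)
t=6: [51, 30, 16, 34, 55, 57, 56, 59, 58, 56]  (not all equal)
t=7: [50, 22, 53, 30, 49, 52, 52, 51, 51, 53]  (not all equal)
t=8: [60, 76, 52, 21, 52, 56, 56, 56, 56, 55]  (not all equal)
t=9: [48, 41, 56, 74, 58, 53, 53, 53, 53, 53]  (not all equal)
t=10: [56, 44, 49, 41, 49, 54, 55, 55, 55, 55]  (not all equal)
t=11: [52, 50, 55, 44, 56, 55, 54, 54, 54, 53]  (not all equal)
t=12: [56, 57, 53, 49, 52, 54, 54, 55, 55, 55]  (not all equal)
t=13: [53, 52, 55, 58, 56, 55, 54, 54, 54, 53]  (not all equal)
t=14: [55, 55, 53, 51, 52, 54, 54, 55, 55, 55]  (not all equal)
t=15: [54, 54, 55, 56, 56, 55, 54, 54, 54, 54]  (not all equal)
t=16: [55, 54, 54, 53, 53, 54, 54, 55, 55, 55]  (not all equal)
t=17: [54, 54, 55, 55, 55, 55, 54, 54, 54, 54]  (not all equal)
t=18: [55, 54, 54, 54, 54, 54, 54, 55, 55, 55]  (not all equal)
t=19: [54, 54, 55, 55, 55, 55, 54, 54, 54, 54]  (not all equal)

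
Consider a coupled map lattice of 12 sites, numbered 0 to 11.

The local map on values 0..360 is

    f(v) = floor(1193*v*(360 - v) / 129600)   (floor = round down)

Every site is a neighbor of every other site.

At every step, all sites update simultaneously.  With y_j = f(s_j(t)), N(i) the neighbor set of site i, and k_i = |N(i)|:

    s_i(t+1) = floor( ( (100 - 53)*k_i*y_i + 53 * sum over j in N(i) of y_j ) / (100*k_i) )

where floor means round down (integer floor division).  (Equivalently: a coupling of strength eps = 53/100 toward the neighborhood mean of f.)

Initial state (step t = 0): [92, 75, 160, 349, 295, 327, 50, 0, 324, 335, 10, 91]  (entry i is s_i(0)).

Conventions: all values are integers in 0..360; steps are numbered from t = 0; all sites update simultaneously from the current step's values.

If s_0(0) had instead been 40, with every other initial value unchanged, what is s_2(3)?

Answer: s_2(3) = 230
Key observation: This trace re-runs the system from the modified initial state.

Derivation:
t=0: [40, 75, 160, 349, 295, 327, 50, 0, 324, 335, 10, 91]
t=1: [121, 154, 196, 87, 146, 114, 132, 72, 117, 104, 85, 167]
t=2: [261, 272, 273, 241, 270, 258, 266, 229, 259, 252, 240, 274]
t=3: [238, 231, 230, 249, 232, 240, 235, 255, 240, 244, 250, 229]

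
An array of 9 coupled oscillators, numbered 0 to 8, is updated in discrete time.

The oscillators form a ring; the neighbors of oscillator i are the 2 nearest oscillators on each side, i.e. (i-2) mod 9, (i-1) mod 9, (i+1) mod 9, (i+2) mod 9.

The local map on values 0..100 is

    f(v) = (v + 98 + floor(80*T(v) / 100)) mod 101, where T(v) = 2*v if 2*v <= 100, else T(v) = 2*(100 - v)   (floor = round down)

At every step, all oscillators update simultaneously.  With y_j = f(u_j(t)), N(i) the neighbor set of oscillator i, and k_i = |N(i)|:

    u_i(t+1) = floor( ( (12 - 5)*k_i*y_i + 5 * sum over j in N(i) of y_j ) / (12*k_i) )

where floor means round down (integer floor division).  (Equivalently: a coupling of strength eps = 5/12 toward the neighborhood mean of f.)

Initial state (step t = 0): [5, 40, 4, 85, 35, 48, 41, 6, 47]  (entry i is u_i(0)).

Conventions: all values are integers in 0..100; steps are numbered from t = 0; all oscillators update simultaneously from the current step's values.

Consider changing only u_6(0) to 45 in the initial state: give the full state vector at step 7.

Answer: [60, 58, 59, 62, 65, 36, 36, 68, 64]
Key observation: This trace re-runs the system from the modified initial state.

Derivation:
t=0: [5, 40, 4, 85, 35, 48, 45, 6, 47]
t=1: [9, 4, 14, 14, 56, 23, 21, 13, 14]
t=2: [22, 16, 27, 31, 30, 46, 44, 34, 30]
t=3: [59, 50, 64, 65, 61, 34, 31, 65, 63]
t=4: [19, 22, 18, 25, 31, 63, 59, 30, 25]
t=5: [51, 53, 49, 56, 59, 34, 35, 58, 56]
t=6: [23, 23, 22, 28, 34, 65, 66, 35, 29]
t=7: [60, 58, 59, 62, 65, 36, 36, 68, 64]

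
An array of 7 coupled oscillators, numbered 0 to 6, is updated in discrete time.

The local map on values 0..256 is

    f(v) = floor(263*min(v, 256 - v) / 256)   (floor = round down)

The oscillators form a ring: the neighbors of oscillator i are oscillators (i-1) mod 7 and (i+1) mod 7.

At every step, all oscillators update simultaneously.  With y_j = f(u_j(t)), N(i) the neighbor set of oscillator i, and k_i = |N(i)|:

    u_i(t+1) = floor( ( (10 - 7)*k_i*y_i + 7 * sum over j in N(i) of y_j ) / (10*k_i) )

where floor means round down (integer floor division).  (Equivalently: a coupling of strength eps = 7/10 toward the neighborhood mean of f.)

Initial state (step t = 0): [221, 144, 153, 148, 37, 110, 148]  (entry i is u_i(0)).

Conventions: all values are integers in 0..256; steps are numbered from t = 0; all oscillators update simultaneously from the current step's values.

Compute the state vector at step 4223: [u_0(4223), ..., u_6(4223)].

Simulating step by step:
t=0: [221, 144, 153, 148, 37, 110, 148]
t=1: [89, 83, 110, 83, 89, 85, 84]
t=2: [87, 96, 93, 96, 87, 88, 88]
t=3: [92, 93, 97, 93, 92, 89, 89]
t=4: [93, 96, 96, 96, 93, 92, 92]
t=5: [95, 96, 98, 96, 95, 94, 94]
t=6: [97, 98, 98, 98, 97, 96, 96]
t=7: [99, 99, 100, 99, 99, 98, 98]
t=8: [100, 101, 101, 101, 100, 100, 100]
t=9: [102, 102, 103, 102, 102, 102, 102]
t=10: [104, 104, 104, 104, 104, 104, 104]
t=11: [106, 106, 106, 106, 106, 106, 106]
t=12: [108, 108, 108, 108, 108, 108, 108]
t=13: [110, 110, 110, 110, 110, 110, 110]
t=14: [113, 113, 113, 113, 113, 113, 113]
t=15: [116, 116, 116, 116, 116, 116, 116]
t=16: [119, 119, 119, 119, 119, 119, 119]
t=17: [122, 122, 122, 122, 122, 122, 122]
t=18: [125, 125, 125, 125, 125, 125, 125]
t=19: [128, 128, 128, 128, 128, 128, 128]
t=20: [131, 131, 131, 131, 131, 131, 131]
t=21: [128, 128, 128, 128, 128, 128, 128]

Answer: [128, 128, 128, 128, 128, 128, 128]
Key observation: The state at step 19, [128, 128, 128, 128, 128, 128, 128], reappears at step 21: the system is in a cycle of period 2 from step 19 on.  Therefore the state at step 4223 equals the state at step 19 + ((4223 - 19) mod 2) = 19, which is [128, 128, 128, 128, 128, 128, 128].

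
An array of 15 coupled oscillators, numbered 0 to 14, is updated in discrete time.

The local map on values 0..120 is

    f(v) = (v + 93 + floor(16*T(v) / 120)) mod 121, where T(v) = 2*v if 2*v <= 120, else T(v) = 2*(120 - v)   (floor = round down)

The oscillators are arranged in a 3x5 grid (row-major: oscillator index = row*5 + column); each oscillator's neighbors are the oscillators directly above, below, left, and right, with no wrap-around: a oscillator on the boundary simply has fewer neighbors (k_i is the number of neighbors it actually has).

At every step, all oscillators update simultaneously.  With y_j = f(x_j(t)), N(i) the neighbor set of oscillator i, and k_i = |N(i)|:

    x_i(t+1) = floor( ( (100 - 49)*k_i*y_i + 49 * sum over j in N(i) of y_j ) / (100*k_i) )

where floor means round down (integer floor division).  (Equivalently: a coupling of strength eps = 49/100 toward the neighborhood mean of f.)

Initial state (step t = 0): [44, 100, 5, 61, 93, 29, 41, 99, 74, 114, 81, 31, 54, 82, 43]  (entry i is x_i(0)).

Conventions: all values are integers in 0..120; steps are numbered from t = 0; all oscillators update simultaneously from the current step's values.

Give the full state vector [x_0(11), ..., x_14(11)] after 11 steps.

Simulating step by step:
t=0: [44, 100, 5, 61, 93, 29, 41, 99, 74, 114, 81, 31, 54, 82, 43]
t=1: [34, 63, 83, 61, 69, 22, 32, 65, 63, 69, 36, 26, 45, 52, 50]
t=2: [49, 40, 56, 51, 52, 68, 33, 44, 48, 50, 39, 11, 29, 37, 40]
t=3: [35, 25, 35, 36, 36, 38, 32, 25, 30, 32, 49, 60, 28, 19, 24]
t=4: [13, 8, 11, 15, 15, 20, 15, 7, 23, 10, 34, 33, 31, 62, 32]
t=5: [109, 105, 105, 92, 110, 98, 98, 79, 45, 73, 39, 29, 32, 28, 43]
t=6: [80, 80, 76, 67, 74, 67, 65, 55, 38, 51, 31, 21, 18, 14, 28]
t=7: [59, 59, 55, 49, 51, 47, 59, 50, 39, 32, 47, 89, 102, 79, 39]
t=8: [42, 45, 39, 33, 29, 35, 45, 40, 28, 18, 40, 60, 66, 50, 28]
t=9: [23, 27, 21, 12, 35, 20, 28, 24, 26, 62, 26, 41, 43, 28, 40]
t=10: [30, 23, 79, 77, 46, 62, 21, 20, 22, 31, 36, 17, 18, 12, 24]
t=11: [17, 31, 60, 65, 32, 48, 95, 111, 97, 30, 48, 99, 114, 93, 30]

Answer: [17, 31, 60, 65, 32, 48, 95, 111, 97, 30, 48, 99, 114, 93, 30]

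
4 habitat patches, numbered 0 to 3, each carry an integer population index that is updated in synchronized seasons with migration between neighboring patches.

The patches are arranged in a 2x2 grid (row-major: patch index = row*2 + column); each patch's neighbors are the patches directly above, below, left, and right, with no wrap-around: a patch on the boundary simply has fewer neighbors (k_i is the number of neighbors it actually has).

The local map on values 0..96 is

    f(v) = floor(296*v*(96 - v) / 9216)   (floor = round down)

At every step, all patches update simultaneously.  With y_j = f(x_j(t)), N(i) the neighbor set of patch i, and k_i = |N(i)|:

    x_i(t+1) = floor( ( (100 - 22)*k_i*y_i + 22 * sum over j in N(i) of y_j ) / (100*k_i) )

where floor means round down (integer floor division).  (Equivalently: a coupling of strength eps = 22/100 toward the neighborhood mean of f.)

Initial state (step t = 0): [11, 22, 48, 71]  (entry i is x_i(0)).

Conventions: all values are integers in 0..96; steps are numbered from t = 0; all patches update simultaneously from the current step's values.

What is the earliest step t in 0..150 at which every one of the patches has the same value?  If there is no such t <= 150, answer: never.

Answer: 12
Key observation: Synchronization is absorbing here: once all patches are equal they stay equal, and step 12 is the first all-equal step.

Derivation:
t=0: [11, 22, 48, 71]  (not all equal)
t=1: [37, 50, 67, 58]  (not all equal)
t=2: [69, 72, 63, 69]  (not all equal)
t=3: [59, 55, 64, 59]  (not all equal)
t=4: [69, 71, 66, 69]  (not all equal)
t=5: [59, 57, 62, 59]  (not all equal)
t=6: [69, 70, 67, 69]  (not all equal)
t=7: [59, 58, 61, 59]  (not all equal)
t=8: [69, 70, 68, 69]  (not all equal)
t=9: [59, 58, 60, 59]  (not all equal)
t=10: [69, 70, 69, 69]  (not all equal)
t=11: [58, 58, 59, 58]  (not all equal)
t=12: [70, 70, 70, 70]  (all equal)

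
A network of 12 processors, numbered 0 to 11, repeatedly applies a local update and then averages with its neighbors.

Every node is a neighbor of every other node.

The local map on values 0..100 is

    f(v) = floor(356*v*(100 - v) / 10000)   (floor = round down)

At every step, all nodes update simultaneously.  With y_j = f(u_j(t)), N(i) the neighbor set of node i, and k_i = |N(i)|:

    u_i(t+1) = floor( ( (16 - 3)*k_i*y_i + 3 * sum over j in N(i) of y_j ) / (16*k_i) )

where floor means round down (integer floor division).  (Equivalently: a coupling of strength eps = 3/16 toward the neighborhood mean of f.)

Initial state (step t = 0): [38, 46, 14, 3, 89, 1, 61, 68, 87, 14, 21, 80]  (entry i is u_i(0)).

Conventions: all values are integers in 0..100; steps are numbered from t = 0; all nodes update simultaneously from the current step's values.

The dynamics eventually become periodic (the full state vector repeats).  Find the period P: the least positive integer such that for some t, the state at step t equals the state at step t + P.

Simulating step by step:
t=0: [38, 46, 14, 3, 89, 1, 61, 68, 87, 14, 21, 80]
t=1: [76, 80, 43, 18, 37, 12, 77, 71, 42, 43, 57, 55]
t=2: [65, 59, 83, 56, 79, 44, 64, 72, 83, 83, 83, 84]
t=3: [77, 82, 53, 82, 60, 82, 78, 70, 53, 53, 53, 51]
t=4: [65, 56, 84, 56, 82, 56, 63, 73, 84, 84, 84, 84]
t=5: [76, 82, 50, 82, 54, 82, 78, 68, 50, 50, 50, 50]
t=6: [66, 56, 85, 56, 85, 56, 63, 76, 85, 85, 85, 85]
t=7: [75, 82, 48, 82, 48, 82, 78, 63, 48, 48, 48, 48]
t=8: [67, 56, 85, 56, 85, 56, 63, 80, 85, 85, 85, 85]
t=9: [74, 81, 48, 81, 48, 81, 77, 57, 48, 48, 48, 48]
t=10: [69, 58, 85, 58, 85, 58, 65, 84, 85, 85, 85, 85]
t=11: [72, 80, 48, 80, 48, 80, 76, 49, 48, 48, 48, 48]
t=12: [72, 60, 85, 60, 85, 60, 66, 85, 85, 85, 85, 85]
t=13: [68, 79, 48, 79, 48, 79, 75, 48, 48, 48, 48, 48]
t=14: [77, 62, 85, 62, 85, 62, 68, 85, 85, 85, 85, 85]
t=15: [62, 78, 47, 78, 47, 78, 73, 47, 47, 47, 47, 47]
t=16: [82, 64, 86, 64, 86, 64, 71, 86, 86, 86, 86, 86]
t=17: [52, 76, 44, 76, 44, 76, 69, 44, 44, 44, 44, 44]
t=18: [86, 67, 85, 67, 85, 67, 76, 85, 85, 85, 85, 85]
t=19: [44, 73, 46, 73, 46, 73, 62, 46, 46, 46, 46, 46]
t=20: [86, 72, 86, 72, 86, 72, 83, 86, 86, 86, 86, 86]
t=21: [43, 66, 43, 66, 43, 66, 49, 43, 43, 43, 43, 43]
t=22: [86, 80, 86, 80, 86, 80, 87, 86, 86, 86, 86, 86]
t=23: [42, 53, 42, 53, 42, 53, 41, 42, 42, 42, 42, 42]
t=24: [86, 87, 86, 87, 86, 87, 86, 86, 86, 86, 86, 86]
t=25: [41, 40, 41, 40, 41, 40, 41, 41, 41, 41, 41, 41]
t=26: [85, 85, 85, 85, 85, 85, 85, 85, 85, 85, 85, 85]
t=27: [45, 45, 45, 45, 45, 45, 45, 45, 45, 45, 45, 45]
t=28: [88, 88, 88, 88, 88, 88, 88, 88, 88, 88, 88, 88]
t=29: [37, 37, 37, 37, 37, 37, 37, 37, 37, 37, 37, 37]
t=30: [82, 82, 82, 82, 82, 82, 82, 82, 82, 82, 82, 82]
t=31: [52, 52, 52, 52, 52, 52, 52, 52, 52, 52, 52, 52]
t=32: [88, 88, 88, 88, 88, 88, 88, 88, 88, 88, 88, 88]

Answer: 4
Key observation: The state at step 28, [88, 88, 88, 88, 88, 88, 88, 88, 88, 88, 88, 88], reappears at step 32 — and no state repeats earlier — so the cycle the system enters has period 4.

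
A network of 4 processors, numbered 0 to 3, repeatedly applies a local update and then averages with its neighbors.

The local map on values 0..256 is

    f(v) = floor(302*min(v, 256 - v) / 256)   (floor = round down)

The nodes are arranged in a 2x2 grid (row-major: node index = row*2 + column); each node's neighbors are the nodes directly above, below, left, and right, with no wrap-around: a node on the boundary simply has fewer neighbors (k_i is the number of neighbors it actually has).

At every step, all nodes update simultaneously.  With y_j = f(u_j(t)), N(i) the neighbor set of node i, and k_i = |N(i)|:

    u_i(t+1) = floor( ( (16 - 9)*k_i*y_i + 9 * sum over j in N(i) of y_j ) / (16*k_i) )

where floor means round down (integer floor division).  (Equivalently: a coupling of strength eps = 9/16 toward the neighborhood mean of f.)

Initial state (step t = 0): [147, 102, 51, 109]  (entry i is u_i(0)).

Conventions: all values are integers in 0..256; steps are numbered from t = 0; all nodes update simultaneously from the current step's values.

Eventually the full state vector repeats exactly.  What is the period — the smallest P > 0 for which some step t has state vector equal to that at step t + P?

Answer: 4
Key observation: The state at step 5, [149, 149, 149, 149], reappears at step 9 — and no state repeats earlier — so the cycle the system enters has period 4.

Derivation:
t=0: [147, 102, 51, 109]
t=1: [106, 124, 98, 106]
t=2: [128, 134, 120, 128]
t=3: [145, 147, 146, 145]
t=4: [129, 129, 129, 129]
t=5: [149, 149, 149, 149]
t=6: [126, 126, 126, 126]
t=7: [148, 148, 148, 148]
t=8: [127, 127, 127, 127]
t=9: [149, 149, 149, 149]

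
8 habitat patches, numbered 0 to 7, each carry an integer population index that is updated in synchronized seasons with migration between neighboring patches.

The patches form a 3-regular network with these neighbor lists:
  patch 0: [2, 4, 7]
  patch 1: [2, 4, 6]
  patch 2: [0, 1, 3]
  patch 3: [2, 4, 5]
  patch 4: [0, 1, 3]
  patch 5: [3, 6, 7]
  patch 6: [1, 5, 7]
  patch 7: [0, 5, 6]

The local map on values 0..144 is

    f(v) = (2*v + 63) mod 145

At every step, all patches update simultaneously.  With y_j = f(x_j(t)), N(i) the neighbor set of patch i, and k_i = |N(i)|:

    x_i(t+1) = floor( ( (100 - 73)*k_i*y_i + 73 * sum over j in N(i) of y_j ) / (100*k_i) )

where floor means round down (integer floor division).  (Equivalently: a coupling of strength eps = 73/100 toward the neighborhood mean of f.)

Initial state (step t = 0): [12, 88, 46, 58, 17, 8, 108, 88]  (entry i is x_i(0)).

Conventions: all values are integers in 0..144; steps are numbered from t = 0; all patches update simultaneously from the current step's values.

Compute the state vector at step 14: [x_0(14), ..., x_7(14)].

Answer: [77, 75, 72, 68, 72, 43, 45, 39]

Derivation:
t=0: [12, 88, 46, 58, 17, 8, 108, 88]
t=1: [72, 84, 55, 54, 78, 85, 101, 98]
t=2: [69, 77, 49, 53, 62, 87, 102, 96]
t=3: [56, 63, 41, 42, 48, 87, 99, 95]
t=4: [37, 43, 18, 26, 22, 79, 90, 87]
t=5: [109, 75, 89, 99, 91, 94, 68, 100]
t=6: [113, 79, 103, 104, 104, 98, 85, 103]
t=7: [129, 102, 117, 122, 118, 113, 100, 117]
t=8: [13, 65, 43, 43, 43, 73, 98, 73]
t=9: [41, 42, 35, 18, 35, 61, 73, 82]
t=10: [84, 80, 60, 101, 60, 70, 47, 47]
t=11: [44, 42, 79, 65, 79, 50, 39, 41]
t=12: [38, 71, 34, 54, 34, 50, 42, 40]
t=13: [136, 80, 90, 75, 90, 46, 54, 77]
t=14: [77, 75, 72, 68, 72, 43, 45, 39]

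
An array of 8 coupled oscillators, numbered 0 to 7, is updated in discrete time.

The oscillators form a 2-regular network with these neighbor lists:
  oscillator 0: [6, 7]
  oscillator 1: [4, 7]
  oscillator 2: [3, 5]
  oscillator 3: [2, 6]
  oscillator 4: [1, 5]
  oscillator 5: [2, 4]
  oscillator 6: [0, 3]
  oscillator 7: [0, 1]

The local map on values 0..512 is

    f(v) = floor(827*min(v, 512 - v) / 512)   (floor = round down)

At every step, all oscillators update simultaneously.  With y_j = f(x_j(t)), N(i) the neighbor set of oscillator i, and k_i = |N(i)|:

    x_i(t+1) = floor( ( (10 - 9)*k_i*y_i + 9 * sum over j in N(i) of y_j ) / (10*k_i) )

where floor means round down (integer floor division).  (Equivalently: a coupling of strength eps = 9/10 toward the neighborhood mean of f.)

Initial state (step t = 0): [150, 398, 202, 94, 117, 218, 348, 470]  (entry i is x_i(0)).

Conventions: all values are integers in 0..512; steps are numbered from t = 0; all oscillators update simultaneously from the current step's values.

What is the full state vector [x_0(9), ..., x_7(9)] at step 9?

Answer: [264, 261, 309, 258, 281, 254, 296, 268]

Derivation:
t=0: [150, 398, 202, 94, 117, 218, 348, 470]
t=1: [173, 133, 258, 280, 260, 266, 203, 198]
t=2: [318, 348, 387, 369, 315, 407, 326, 253]
t=3: [349, 353, 199, 248, 226, 250, 274, 300]
t=4: [353, 343, 393, 357, 333, 349, 336, 267]
t=5: [331, 335, 250, 239, 269, 242, 256, 277]
t=6: [385, 375, 389, 405, 342, 396, 346, 297]
t=7: [297, 301, 181, 226, 211, 231, 196, 226]
t=8: [341, 351, 361, 310, 354, 321, 352, 345]
t=9: [264, 261, 309, 258, 281, 254, 296, 268]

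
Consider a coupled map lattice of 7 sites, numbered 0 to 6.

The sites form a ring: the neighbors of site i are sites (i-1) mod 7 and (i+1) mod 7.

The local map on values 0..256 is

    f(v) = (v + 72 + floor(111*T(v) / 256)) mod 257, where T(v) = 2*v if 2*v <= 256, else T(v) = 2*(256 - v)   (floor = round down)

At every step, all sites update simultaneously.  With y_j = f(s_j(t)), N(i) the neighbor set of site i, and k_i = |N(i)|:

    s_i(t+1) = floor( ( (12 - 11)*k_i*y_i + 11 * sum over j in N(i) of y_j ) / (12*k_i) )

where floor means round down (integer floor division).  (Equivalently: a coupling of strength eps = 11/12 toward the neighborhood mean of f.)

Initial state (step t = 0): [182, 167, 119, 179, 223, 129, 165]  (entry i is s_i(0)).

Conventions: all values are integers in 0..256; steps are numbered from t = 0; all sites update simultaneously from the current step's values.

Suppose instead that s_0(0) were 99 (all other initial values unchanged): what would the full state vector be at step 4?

Simulating step by step:
t=0: [99, 167, 119, 179, 223, 129, 165]
t=1: [74, 139, 57, 52, 57, 61, 146]
t=2: [68, 182, 117, 177, 177, 122, 185]
t=3: [72, 110, 58, 47, 51, 58, 115]
t=4: [39, 178, 97, 172, 169, 104, 179]

Answer: [39, 178, 97, 172, 169, 104, 179]
Key observation: This trace re-runs the system from the modified initial state.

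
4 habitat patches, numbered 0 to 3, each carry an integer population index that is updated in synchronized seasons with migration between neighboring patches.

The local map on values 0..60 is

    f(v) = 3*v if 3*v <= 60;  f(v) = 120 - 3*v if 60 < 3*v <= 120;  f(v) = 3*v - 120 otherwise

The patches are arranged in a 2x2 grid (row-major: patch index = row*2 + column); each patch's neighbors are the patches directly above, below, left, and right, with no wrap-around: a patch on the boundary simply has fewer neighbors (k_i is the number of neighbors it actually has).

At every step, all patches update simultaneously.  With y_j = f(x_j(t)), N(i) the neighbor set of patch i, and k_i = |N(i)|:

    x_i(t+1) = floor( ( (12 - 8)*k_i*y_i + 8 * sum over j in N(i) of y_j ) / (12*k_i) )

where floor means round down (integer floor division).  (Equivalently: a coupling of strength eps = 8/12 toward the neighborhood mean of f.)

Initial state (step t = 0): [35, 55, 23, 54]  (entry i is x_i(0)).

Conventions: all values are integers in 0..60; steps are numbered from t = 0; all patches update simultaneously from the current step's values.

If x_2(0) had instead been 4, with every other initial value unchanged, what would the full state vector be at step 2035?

Simulating step by step:
t=0: [35, 55, 4, 54]
t=1: [24, 34, 23, 33]
t=2: [39, 29, 40, 30]
t=3: [12, 22, 11, 21]
t=4: [41, 49, 42, 48]
t=5: [12, 18, 11, 19]
t=6: [41, 49, 42, 48]

Answer: [12, 18, 11, 19]
Key observation: The state at step 4, [41, 49, 42, 48], reappears at step 6: the system is in a cycle of period 2 from step 4 on.  Therefore the state at step 2035 equals the state at step 4 + ((2035 - 4) mod 2) = 5, which is [12, 18, 11, 19].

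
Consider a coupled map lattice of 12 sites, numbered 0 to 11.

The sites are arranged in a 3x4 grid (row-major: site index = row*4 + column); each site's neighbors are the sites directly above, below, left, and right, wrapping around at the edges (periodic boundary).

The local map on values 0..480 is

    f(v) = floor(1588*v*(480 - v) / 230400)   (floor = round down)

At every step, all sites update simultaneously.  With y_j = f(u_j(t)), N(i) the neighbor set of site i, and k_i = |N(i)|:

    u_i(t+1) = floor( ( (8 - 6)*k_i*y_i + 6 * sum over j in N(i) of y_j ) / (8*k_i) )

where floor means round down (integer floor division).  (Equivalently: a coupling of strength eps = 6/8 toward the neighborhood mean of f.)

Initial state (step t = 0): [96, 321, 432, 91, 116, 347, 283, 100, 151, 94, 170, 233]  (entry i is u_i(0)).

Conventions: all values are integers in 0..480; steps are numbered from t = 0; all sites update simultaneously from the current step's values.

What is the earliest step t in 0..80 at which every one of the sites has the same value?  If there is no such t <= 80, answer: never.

Simulating step by step:
t=0: [96, 321, 432, 91, 116, 347, 283, 100, 151, 94, 170, 233]  (not all equal)
t=1: [293, 268, 286, 258, 293, 318, 299, 311, 308, 320, 310, 325]  (not all equal)
t=2: [380, 372, 380, 373, 367, 368, 367, 370, 363, 364, 363, 365]  (not all equal)
t=3: [276, 274, 276, 273, 280, 284, 280, 282, 284, 287, 284, 285]  (not all equal)
t=4: [386, 386, 386, 386, 384, 384, 384, 385, 383, 383, 383, 384]  (not all equal)
t=5: [251, 251, 251, 251, 253, 253, 253, 252, 254, 254, 254, 253]  (not all equal)
t=6: [395, 395, 395, 395, 395, 395, 395, 395, 395, 395, 395, 395]  (all equal)

Answer: 6
Key observation: Synchronization is absorbing here: once all sites are equal they stay equal, and step 6 is the first all-equal step.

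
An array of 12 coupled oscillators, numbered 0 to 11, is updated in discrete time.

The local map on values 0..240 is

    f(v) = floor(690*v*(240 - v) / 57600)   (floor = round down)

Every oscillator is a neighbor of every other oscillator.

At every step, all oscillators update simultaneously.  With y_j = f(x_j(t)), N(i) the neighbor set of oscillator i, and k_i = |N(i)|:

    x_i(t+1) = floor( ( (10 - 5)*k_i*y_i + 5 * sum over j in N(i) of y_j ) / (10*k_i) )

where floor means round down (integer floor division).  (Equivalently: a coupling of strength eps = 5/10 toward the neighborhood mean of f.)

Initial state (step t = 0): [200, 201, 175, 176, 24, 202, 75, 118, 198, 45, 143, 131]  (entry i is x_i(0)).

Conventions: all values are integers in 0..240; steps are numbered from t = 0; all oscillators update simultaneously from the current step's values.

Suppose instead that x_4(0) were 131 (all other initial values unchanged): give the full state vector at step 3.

Simulating step by step:
t=0: [200, 201, 175, 176, 131, 202, 75, 118, 198, 45, 143, 131]
t=1: [115, 114, 133, 132, 149, 113, 139, 150, 116, 119, 147, 149]
t=2: [169, 169, 168, 168, 165, 169, 167, 164, 169, 169, 165, 165]
t=3: [144, 144, 144, 144, 146, 144, 145, 146, 144, 144, 146, 146]

Answer: [144, 144, 144, 144, 146, 144, 145, 146, 144, 144, 146, 146]
Key observation: This trace re-runs the system from the modified initial state.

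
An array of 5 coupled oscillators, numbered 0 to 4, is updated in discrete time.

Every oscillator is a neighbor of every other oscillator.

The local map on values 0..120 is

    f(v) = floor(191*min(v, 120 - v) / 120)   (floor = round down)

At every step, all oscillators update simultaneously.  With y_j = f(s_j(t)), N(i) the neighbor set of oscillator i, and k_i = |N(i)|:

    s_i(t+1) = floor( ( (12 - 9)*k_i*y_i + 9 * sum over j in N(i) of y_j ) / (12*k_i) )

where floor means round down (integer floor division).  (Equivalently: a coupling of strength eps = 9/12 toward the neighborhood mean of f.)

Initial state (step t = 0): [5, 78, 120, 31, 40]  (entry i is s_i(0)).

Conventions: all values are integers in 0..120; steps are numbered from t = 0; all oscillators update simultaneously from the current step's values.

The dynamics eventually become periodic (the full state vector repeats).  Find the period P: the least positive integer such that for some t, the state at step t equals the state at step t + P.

Answer: 2
Key observation: The state at step 5, [74, 74, 74, 74, 74], reappears at step 7 — and no state repeats earlier — so the cycle the system enters has period 2.

Derivation:
t=0: [5, 78, 120, 31, 40]
t=1: [35, 38, 34, 37, 38]
t=2: [57, 57, 57, 57, 57]
t=3: [90, 90, 90, 90, 90]
t=4: [47, 47, 47, 47, 47]
t=5: [74, 74, 74, 74, 74]
t=6: [73, 73, 73, 73, 73]
t=7: [74, 74, 74, 74, 74]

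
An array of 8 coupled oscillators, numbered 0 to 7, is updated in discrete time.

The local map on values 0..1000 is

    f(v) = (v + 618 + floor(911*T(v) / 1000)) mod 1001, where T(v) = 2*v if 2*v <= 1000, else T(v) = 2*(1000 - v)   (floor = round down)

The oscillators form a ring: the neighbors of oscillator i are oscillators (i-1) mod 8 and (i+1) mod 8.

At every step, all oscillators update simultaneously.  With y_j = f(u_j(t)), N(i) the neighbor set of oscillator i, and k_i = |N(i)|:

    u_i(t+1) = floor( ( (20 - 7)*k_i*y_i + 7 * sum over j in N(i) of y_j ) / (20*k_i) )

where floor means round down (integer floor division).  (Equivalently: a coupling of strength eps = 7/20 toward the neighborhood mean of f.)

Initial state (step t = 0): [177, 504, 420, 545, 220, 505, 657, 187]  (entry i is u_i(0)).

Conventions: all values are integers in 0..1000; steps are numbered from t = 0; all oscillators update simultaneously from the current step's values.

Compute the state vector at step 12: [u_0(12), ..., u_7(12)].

Answer: [781, 782, 781, 778, 776, 776, 777, 779]

Derivation:
t=0: [177, 504, 420, 545, 220, 505, 657, 187]
t=1: [104, 175, 698, 825, 331, 212, 612, 271]
t=2: [678, 382, 714, 741, 528, 399, 712, 570]
t=3: [864, 755, 820, 688, 276, 632, 854, 933]
t=4: [733, 792, 792, 770, 570, 795, 757, 693]
t=5: [833, 795, 790, 831, 908, 822, 819, 853]
t=6: [756, 780, 782, 749, 715, 750, 759, 744]
t=7: [815, 800, 800, 823, 841, 825, 818, 823]
t=8: [769, 778, 777, 762, 751, 758, 764, 763]
t=9: [805, 800, 801, 811, 818, 815, 811, 809]
t=10: [777, 780, 778, 772, 767, 769, 771, 774]
t=11: [799, 797, 799, 803, 806, 806, 804, 802]
t=12: [781, 782, 781, 778, 776, 776, 777, 779]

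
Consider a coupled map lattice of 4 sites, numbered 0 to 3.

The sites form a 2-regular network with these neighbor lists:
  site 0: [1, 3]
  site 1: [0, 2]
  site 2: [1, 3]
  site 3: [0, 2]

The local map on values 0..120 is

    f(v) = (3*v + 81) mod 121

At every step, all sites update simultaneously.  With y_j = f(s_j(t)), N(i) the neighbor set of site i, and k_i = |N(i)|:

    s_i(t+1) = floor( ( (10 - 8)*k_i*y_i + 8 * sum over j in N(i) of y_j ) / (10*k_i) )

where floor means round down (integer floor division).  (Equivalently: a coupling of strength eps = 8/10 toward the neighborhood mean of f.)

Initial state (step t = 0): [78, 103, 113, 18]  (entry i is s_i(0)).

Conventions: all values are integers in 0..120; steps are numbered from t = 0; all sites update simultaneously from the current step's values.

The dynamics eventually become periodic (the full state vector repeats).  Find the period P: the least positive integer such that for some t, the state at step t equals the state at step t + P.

Answer: 5
Key observation: The state at step 24, [103, 103, 103, 103], reappears at step 29 — and no state repeats earlier — so the cycle the system enters has period 5.

Derivation:
t=0: [78, 103, 113, 18]
t=1: [31, 57, 27, 54]
t=2: [15, 39, 12, 37]
t=3: [60, 64, 82, 63]
t=4: [27, 47, 40, 47]
t=5: [89, 68, 96, 68]
t=6: [55, 53, 35, 53]
t=7: [96, 51, 108, 51]
t=8: [91, 41, 98, 41]
t=9: [88, 66, 68, 66]
t=10: [50, 65, 38, 65]
t=11: [49, 80, 42, 80]
t=12: [84, 93, 80, 93]
t=13: [112, 91, 110, 91]
t=14: [100, 63, 99, 63]
t=15: [26, 18, 25, 18]
t=16: [18, 32, 18, 32]
t=17: [47, 22, 47, 22]
t=18: [41, 86, 41, 86]
t=19: [94, 85, 94, 85]
t=20: [75, 18, 75, 18]
t=21: [24, 54, 24, 54]
t=22: [7, 25, 7, 25]
t=23: [48, 88, 48, 88]
t=24: [103, 103, 103, 103]
t=25: [27, 27, 27, 27]
t=26: [41, 41, 41, 41]
t=27: [83, 83, 83, 83]
t=28: [88, 88, 88, 88]
t=29: [103, 103, 103, 103]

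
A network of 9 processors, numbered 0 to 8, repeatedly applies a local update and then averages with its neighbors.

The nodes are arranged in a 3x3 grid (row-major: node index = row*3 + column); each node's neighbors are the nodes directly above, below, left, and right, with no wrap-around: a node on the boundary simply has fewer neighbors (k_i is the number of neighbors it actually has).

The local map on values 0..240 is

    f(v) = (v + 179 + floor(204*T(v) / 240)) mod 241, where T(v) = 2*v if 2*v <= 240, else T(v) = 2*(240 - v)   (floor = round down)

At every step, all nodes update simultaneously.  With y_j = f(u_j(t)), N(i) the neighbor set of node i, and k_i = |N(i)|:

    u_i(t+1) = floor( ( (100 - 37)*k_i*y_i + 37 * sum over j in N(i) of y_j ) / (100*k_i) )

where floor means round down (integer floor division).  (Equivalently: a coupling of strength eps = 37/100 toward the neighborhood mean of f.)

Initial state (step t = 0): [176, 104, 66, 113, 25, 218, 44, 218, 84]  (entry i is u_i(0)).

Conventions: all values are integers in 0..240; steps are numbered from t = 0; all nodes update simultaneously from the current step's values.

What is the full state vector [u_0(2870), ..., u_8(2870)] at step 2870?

Simulating step by step:
t=0: [176, 104, 66, 113, 25, 218, 44, 218, 84]
t=1: [180, 179, 149, 36, 59, 156, 71, 149, 174]
t=2: [185, 177, 84, 77, 106, 188, 87, 55, 184]
t=3: [203, 214, 183, 166, 202, 209, 151, 129, 192]
t=4: [206, 200, 209, 224, 187, 203, 196, 89, 172]
t=5: [199, 205, 201, 196, 207, 206, 198, 192, 212]
t=6: [205, 202, 203, 206, 202, 201, 207, 207, 200]
t=7: [202, 203, 203, 201, 203, 204, 201, 201, 204]
t=8: [204, 203, 203, 204, 203, 203, 205, 204, 203]
t=9: [203, 203, 203, 202, 203, 203, 202, 202, 203]
t=10: [203, 203, 203, 203, 203, 203, 204, 203, 203]
t=11: [203, 203, 203, 203, 203, 203, 203, 203, 203]
t=12: [203, 203, 203, 203, 203, 203, 203, 203, 203]

Answer: [203, 203, 203, 203, 203, 203, 203, 203, 203]
Key observation: The state at step 11, [203, 203, 203, 203, 203, 203, 203, 203, 203], reappears at step 12: the system is in a cycle of period 1 from step 11 on.  Therefore the state at step 2870 equals the state at step 11 + ((2870 - 11) mod 1) = 11, which is [203, 203, 203, 203, 203, 203, 203, 203, 203].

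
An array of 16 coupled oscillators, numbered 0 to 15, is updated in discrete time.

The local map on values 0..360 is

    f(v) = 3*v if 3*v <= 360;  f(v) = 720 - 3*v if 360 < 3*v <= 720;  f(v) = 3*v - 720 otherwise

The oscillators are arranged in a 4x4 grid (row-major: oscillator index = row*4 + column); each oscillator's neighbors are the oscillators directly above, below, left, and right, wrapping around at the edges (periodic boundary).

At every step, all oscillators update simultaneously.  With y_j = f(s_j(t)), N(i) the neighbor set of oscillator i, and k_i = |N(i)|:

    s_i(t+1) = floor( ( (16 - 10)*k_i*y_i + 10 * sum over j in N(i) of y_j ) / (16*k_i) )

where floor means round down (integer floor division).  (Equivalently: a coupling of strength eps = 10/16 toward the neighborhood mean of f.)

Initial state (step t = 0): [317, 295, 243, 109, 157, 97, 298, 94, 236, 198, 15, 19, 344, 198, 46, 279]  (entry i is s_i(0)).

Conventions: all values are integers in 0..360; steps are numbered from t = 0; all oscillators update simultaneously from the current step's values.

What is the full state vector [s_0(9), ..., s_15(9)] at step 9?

Simulating step by step:
t=0: [317, 295, 243, 109, 157, 97, 298, 94, 236, 198, 15, 19, 344, 198, 46, 279]
t=1: [251, 164, 129, 222, 220, 220, 163, 231, 120, 121, 94, 92, 192, 163, 98, 174]
t=2: [88, 188, 250, 112, 97, 159, 196, 107, 265, 279, 286, 238, 182, 246, 273, 194]
t=3: [248, 145, 124, 243, 250, 199, 163, 239, 120, 117, 107, 107, 142, 92, 87, 147]
t=4: [105, 227, 253, 105, 90, 186, 210, 93, 290, 300, 302, 270, 256, 289, 289, 242]
t=5: [223, 118, 106, 217, 242, 151, 137, 224, 148, 168, 148, 130, 114, 119, 114, 96]
t=6: [139, 287, 287, 136, 102, 238, 257, 129, 243, 264, 290, 262, 280, 329, 321, 277]
t=7: [250, 164, 169, 255, 216, 91, 117, 239, 91, 94, 123, 118, 152, 190, 195, 157]
t=8: [106, 189, 198, 94, 117, 248, 262, 129, 254, 269, 306, 269, 208, 198, 201, 218]
t=9: [257, 150, 143, 237, 243, 111, 131, 247, 112, 93, 130, 132, 122, 118, 124, 115]

Answer: [257, 150, 143, 237, 243, 111, 131, 247, 112, 93, 130, 132, 122, 118, 124, 115]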